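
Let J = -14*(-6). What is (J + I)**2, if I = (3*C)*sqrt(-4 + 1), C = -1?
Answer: 7029 - 504*I*sqrt(3) ≈ 7029.0 - 872.95*I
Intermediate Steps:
J = 84
I = -3*I*sqrt(3) (I = (3*(-1))*sqrt(-4 + 1) = -3*I*sqrt(3) ≈ -5.1962*I)
(J + I)**2 = (84 - 3*I*sqrt(3))**2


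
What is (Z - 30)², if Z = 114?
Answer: 7056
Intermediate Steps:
(Z - 30)² = (114 - 30)² = 84² = 7056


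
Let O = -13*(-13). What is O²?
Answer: 28561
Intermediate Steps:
O = 169
O² = 169² = 28561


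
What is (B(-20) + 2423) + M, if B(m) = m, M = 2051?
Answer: 4454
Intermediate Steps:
(B(-20) + 2423) + M = (-20 + 2423) + 2051 = 2403 + 2051 = 4454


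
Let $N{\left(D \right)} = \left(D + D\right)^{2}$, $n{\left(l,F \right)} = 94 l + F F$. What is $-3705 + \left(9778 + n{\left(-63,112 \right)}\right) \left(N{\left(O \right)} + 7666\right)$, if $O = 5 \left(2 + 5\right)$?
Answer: $206078695$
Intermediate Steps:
$n{\left(l,F \right)} = F^{2} + 94 l$ ($n{\left(l,F \right)} = 94 l + F^{2} = F^{2} + 94 l$)
$O = 35$ ($O = 5 \cdot 7 = 35$)
$N{\left(D \right)} = 4 D^{2}$ ($N{\left(D \right)} = \left(2 D\right)^{2} = 4 D^{2}$)
$-3705 + \left(9778 + n{\left(-63,112 \right)}\right) \left(N{\left(O \right)} + 7666\right) = -3705 + \left(9778 + \left(112^{2} + 94 \left(-63\right)\right)\right) \left(4 \cdot 35^{2} + 7666\right) = -3705 + \left(9778 + \left(12544 - 5922\right)\right) \left(4 \cdot 1225 + 7666\right) = -3705 + \left(9778 + 6622\right) \left(4900 + 7666\right) = -3705 + 16400 \cdot 12566 = -3705 + 206082400 = 206078695$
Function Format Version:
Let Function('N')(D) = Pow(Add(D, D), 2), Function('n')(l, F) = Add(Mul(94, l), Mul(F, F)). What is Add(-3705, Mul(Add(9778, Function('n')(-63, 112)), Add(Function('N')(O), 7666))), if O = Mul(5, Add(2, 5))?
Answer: 206078695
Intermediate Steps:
Function('n')(l, F) = Add(Pow(F, 2), Mul(94, l)) (Function('n')(l, F) = Add(Mul(94, l), Pow(F, 2)) = Add(Pow(F, 2), Mul(94, l)))
O = 35 (O = Mul(5, 7) = 35)
Function('N')(D) = Mul(4, Pow(D, 2)) (Function('N')(D) = Pow(Mul(2, D), 2) = Mul(4, Pow(D, 2)))
Add(-3705, Mul(Add(9778, Function('n')(-63, 112)), Add(Function('N')(O), 7666))) = Add(-3705, Mul(Add(9778, Add(Pow(112, 2), Mul(94, -63))), Add(Mul(4, Pow(35, 2)), 7666))) = Add(-3705, Mul(Add(9778, Add(12544, -5922)), Add(Mul(4, 1225), 7666))) = Add(-3705, Mul(Add(9778, 6622), Add(4900, 7666))) = Add(-3705, Mul(16400, 12566)) = Add(-3705, 206082400) = 206078695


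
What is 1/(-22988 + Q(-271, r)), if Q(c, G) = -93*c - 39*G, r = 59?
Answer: -1/86 ≈ -0.011628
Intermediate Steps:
1/(-22988 + Q(-271, r)) = 1/(-22988 + (-93*(-271) - 39*59)) = 1/(-22988 + (25203 - 2301)) = 1/(-22988 + 22902) = 1/(-86) = -1/86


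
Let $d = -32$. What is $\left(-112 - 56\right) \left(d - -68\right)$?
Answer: $-6048$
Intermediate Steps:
$\left(-112 - 56\right) \left(d - -68\right) = \left(-112 - 56\right) \left(-32 - -68\right) = - 168 \left(-32 + 68\right) = \left(-168\right) 36 = -6048$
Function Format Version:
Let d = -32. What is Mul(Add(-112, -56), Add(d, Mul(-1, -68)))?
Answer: -6048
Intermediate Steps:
Mul(Add(-112, -56), Add(d, Mul(-1, -68))) = Mul(Add(-112, -56), Add(-32, Mul(-1, -68))) = Mul(-168, Add(-32, 68)) = Mul(-168, 36) = -6048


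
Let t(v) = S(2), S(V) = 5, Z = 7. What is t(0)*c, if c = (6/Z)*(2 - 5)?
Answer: -90/7 ≈ -12.857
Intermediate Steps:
t(v) = 5
c = -18/7 (c = (6/7)*(2 - 5) = (6*(1/7))*(-3) = (6/7)*(-3) = -18/7 ≈ -2.5714)
t(0)*c = 5*(-18/7) = -90/7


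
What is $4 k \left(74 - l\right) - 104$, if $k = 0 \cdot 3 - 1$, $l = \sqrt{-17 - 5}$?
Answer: $-400 + 4 i \sqrt{22} \approx -400.0 + 18.762 i$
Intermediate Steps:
$l = i \sqrt{22}$ ($l = \sqrt{-22} = i \sqrt{22} \approx 4.6904 i$)
$k = -1$ ($k = 0 - 1 = -1$)
$4 k \left(74 - l\right) - 104 = 4 \left(-1\right) \left(74 - i \sqrt{22}\right) - 104 = - 4 \left(74 - i \sqrt{22}\right) - 104 = \left(-296 + 4 i \sqrt{22}\right) - 104 = -400 + 4 i \sqrt{22}$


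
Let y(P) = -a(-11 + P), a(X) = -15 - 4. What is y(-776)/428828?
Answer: 19/428828 ≈ 4.4307e-5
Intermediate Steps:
a(X) = -19
y(P) = 19 (y(P) = -1*(-19) = 19)
y(-776)/428828 = 19/428828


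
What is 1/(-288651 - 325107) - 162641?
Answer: -99822214879/613758 ≈ -1.6264e+5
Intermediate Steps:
1/(-288651 - 325107) - 162641 = 1/(-613758) - 162641 = -1/613758 - 162641 = -99822214879/613758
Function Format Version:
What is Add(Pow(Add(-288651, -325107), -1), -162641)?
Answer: Rational(-99822214879, 613758) ≈ -1.6264e+5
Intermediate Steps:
Add(Pow(Add(-288651, -325107), -1), -162641) = Add(Pow(-613758, -1), -162641) = Add(Rational(-1, 613758), -162641) = Rational(-99822214879, 613758)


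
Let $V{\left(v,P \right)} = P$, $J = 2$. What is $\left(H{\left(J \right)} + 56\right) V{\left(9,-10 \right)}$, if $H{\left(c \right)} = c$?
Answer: $-580$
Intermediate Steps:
$\left(H{\left(J \right)} + 56\right) V{\left(9,-10 \right)} = \left(2 + 56\right) \left(-10\right) = 58 \left(-10\right) = -580$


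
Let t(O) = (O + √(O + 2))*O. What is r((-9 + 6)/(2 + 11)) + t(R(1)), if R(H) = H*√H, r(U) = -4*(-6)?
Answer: 25 + √3 ≈ 26.732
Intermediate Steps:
r(U) = 24
R(H) = H^(3/2)
t(O) = O*(O + √(2 + O)) (t(O) = (O + √(2 + O))*O = O*(O + √(2 + O)))
r((-9 + 6)/(2 + 11)) + t(R(1)) = 24 + 1^(3/2)*(1^(3/2) + √(2 + 1^(3/2))) = 24 + 1*(1 + √(2 + 1)) = 24 + 1*(1 + √3) = 24 + (1 + √3) = 25 + √3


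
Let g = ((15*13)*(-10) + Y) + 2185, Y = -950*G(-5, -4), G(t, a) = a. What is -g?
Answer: -4035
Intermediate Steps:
Y = 3800 (Y = -950*(-4) = 3800)
g = 4035 (g = ((15*13)*(-10) + 3800) + 2185 = (195*(-10) + 3800) + 2185 = (-1950 + 3800) + 2185 = 1850 + 2185 = 4035)
-g = -1*4035 = -4035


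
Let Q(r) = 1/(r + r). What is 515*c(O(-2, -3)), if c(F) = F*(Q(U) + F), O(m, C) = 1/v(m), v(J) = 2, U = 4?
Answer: 2575/16 ≈ 160.94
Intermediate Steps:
Q(r) = 1/(2*r)
O(m, C) = ½ (O(m, C) = 1/2 = ½)
c(F) = F*(⅛ + F) (c(F) = F*((½)/4 + F) = F*((½)*(¼) + F) = F*(⅛ + F))
515*c(O(-2, -3)) = 515*((⅛ + ½)/2) = 515*((½)*(5/8)) = 515*(5/16) = 2575/16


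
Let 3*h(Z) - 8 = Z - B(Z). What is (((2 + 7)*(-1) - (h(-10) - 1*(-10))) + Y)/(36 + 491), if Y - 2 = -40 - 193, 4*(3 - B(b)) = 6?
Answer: -1493/3162 ≈ -0.47217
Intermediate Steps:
B(b) = 3/2 (B(b) = 3 - 1/4*6 = 3 - 3/2 = 3/2)
h(Z) = 13/6 + Z/3 (h(Z) = 8/3 + (Z - 1*3/2)/3 = 8/3 + (Z - 3/2)/3 = 8/3 + (-3/2 + Z)/3 = 8/3 + (-1/2 + Z/3) = 13/6 + Z/3)
Y = -231 (Y = 2 + (-40 - 193) = 2 - 233 = -231)
(((2 + 7)*(-1) - (h(-10) - 1*(-10))) + Y)/(36 + 491) = (((2 + 7)*(-1) - ((13/6 + (1/3)*(-10)) - 1*(-10))) - 231)/(36 + 491) = ((9*(-1) - ((13/6 - 10/3) + 10)) - 231)/527 = ((-9 - (-7/6 + 10)) - 231)/527 = ((-9 - 1*53/6) - 231)/527 = ((-9 - 53/6) - 231)/527 = (-107/6 - 231)/527 = (1/527)*(-1493/6) = -1493/3162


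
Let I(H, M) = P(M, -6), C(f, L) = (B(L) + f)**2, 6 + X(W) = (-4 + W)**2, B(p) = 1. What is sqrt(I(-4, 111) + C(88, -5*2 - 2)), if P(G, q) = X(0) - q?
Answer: sqrt(7937) ≈ 89.090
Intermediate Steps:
X(W) = -6 + (-4 + W)**2
C(f, L) = (1 + f)**2
P(G, q) = 10 - q (P(G, q) = (-6 + (-4 + 0)**2) - q = (-6 + (-4)**2) - q = (-6 + 16) - q = 10 - q)
I(H, M) = 16 (I(H, M) = 10 - 1*(-6) = 10 + 6 = 16)
sqrt(I(-4, 111) + C(88, -5*2 - 2)) = sqrt(16 + (1 + 88)**2) = sqrt(16 + 89**2) = sqrt(16 + 7921) = sqrt(7937)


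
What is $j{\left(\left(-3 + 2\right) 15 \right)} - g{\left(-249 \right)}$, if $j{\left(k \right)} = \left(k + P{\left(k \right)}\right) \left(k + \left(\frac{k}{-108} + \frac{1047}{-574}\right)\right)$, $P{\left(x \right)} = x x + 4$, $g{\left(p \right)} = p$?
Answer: $- \frac{17159503}{5166} \approx -3321.6$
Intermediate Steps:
$P{\left(x \right)} = 4 + x^{2}$ ($P{\left(x \right)} = x^{2} + 4 = 4 + x^{2}$)
$j{\left(k \right)} = \left(- \frac{1047}{574} + \frac{107 k}{108}\right) \left(4 + k + k^{2}\right)$ ($j{\left(k \right)} = \left(k + \left(4 + k^{2}\right)\right) \left(k + \left(\frac{k}{-108} + \frac{1047}{-574}\right)\right) = \left(4 + k + k^{2}\right) \left(k + \left(k \left(- \frac{1}{108}\right) + 1047 \left(- \frac{1}{574}\right)\right)\right) = \left(4 + k + k^{2}\right) \left(k - \left(\frac{1047}{574} + \frac{k}{108}\right)\right) = \left(4 + k + k^{2}\right) \left(- \frac{1047}{574} + \frac{107 k}{108}\right) = \left(- \frac{1047}{574} + \frac{107 k}{108}\right) \left(4 + k + k^{2}\right)$)
$j{\left(\left(-3 + 2\right) 15 \right)} - g{\left(-249 \right)} = \left(- \frac{2094}{287} - \frac{25829 \left(\left(-3 + 2\right) 15\right)^{2}}{30996} + \frac{107 \left(\left(-3 + 2\right) 15\right)^{3}}{108} + \frac{33149 \left(-3 + 2\right) 15}{15498}\right) - -249 = \left(- \frac{2094}{287} - \frac{25829 \left(\left(-1\right) 15\right)^{2}}{30996} + \frac{107 \left(\left(-1\right) 15\right)^{3}}{108} + \frac{33149 \left(\left(-1\right) 15\right)}{15498}\right) + 249 = \left(- \frac{2094}{287} - \frac{25829 \left(-15\right)^{2}}{30996} + \frac{107 \left(-15\right)^{3}}{108} + \frac{33149}{15498} \left(-15\right)\right) + 249 = \left(- \frac{2094}{287} - \frac{645725}{3444} + \frac{107}{108} \left(-3375\right) - \frac{165745}{5166}\right) + 249 = \left(- \frac{2094}{287} - \frac{645725}{3444} - \frac{13375}{4} - \frac{165745}{5166}\right) + 249 = - \frac{18445837}{5166} + 249 = - \frac{17159503}{5166}$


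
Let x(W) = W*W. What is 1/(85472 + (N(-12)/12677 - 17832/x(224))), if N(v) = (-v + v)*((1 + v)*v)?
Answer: 6272/536078155 ≈ 1.1700e-5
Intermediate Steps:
x(W) = W**2
N(v) = 0 (N(v) = 0*(v*(1 + v)) = 0)
1/(85472 + (N(-12)/12677 - 17832/x(224))) = 1/(85472 + (0/12677 - 17832/(224**2))) = 1/(85472 + (0*(1/12677) - 17832/50176)) = 1/(85472 + (0 - 17832*1/50176)) = 1/(85472 + (0 - 2229/6272)) = 1/(85472 - 2229/6272) = 1/(536078155/6272) = 6272/536078155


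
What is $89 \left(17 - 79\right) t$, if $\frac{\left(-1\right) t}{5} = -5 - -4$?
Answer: $-27590$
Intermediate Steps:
$t = 5$ ($t = - 5 \left(-5 - -4\right) = - 5 \left(-5 + 4\right) = \left(-5\right) \left(-1\right) = 5$)
$89 \left(17 - 79\right) t = 89 \left(17 - 79\right) 5 = 89 \left(-62\right) 5 = \left(-5518\right) 5 = -27590$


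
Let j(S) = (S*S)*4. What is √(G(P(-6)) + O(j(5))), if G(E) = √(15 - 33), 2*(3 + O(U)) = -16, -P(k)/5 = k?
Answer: √(-11 + 3*I*√2) ≈ 0.62842 + 3.3756*I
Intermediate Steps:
P(k) = -5*k
j(S) = 4*S² (j(S) = S²*4 = 4*S²)
O(U) = -11 (O(U) = -3 + (½)*(-16) = -3 - 8 = -11)
G(E) = 3*I*√2 (G(E) = √(-18) = 3*I*√2)
√(G(P(-6)) + O(j(5))) = √(3*I*√2 - 11) = √(-11 + 3*I*√2)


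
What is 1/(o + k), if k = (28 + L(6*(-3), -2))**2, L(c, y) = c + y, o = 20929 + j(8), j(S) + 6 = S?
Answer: 1/20995 ≈ 4.7630e-5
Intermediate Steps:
j(S) = -6 + S
o = 20931 (o = 20929 + (-6 + 8) = 20929 + 2 = 20931)
k = 64 (k = (28 + (6*(-3) - 2))**2 = (28 + (-18 - 2))**2 = (28 - 20)**2 = 8**2 = 64)
1/(o + k) = 1/(20931 + 64) = 1/20995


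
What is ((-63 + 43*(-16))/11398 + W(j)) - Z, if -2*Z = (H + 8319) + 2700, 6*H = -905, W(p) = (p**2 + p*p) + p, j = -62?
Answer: 893148473/68388 ≈ 13060.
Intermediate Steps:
W(p) = p + 2*p**2 (W(p) = (p**2 + p**2) + p = 2*p**2 + p = p + 2*p**2)
H = -905/6 (H = (1/6)*(-905) = -905/6 ≈ -150.83)
Z = -65209/12 (Z = -((-905/6 + 8319) + 2700)/2 = -(49009/6 + 2700)/2 = -1/2*65209/6 = -65209/12 ≈ -5434.1)
((-63 + 43*(-16))/11398 + W(j)) - Z = ((-63 + 43*(-16))/11398 - 62*(1 + 2*(-62))) - 1*(-65209/12) = ((-63 - 688)*(1/11398) - 62*(1 - 124)) + 65209/12 = (-751*1/11398 - 62*(-123)) + 65209/12 = (-751/11398 + 7626) + 65209/12 = 86920397/11398 + 65209/12 = 893148473/68388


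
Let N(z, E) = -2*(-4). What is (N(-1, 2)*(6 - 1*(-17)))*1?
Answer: 184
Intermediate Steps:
N(z, E) = 8
(N(-1, 2)*(6 - 1*(-17)))*1 = (8*(6 - 1*(-17)))*1 = (8*(6 + 17))*1 = (8*23)*1 = 184*1 = 184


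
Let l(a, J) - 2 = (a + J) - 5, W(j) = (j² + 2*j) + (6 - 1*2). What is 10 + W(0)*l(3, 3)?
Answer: 22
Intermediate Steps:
W(j) = 4 + j² + 2*j (W(j) = (j² + 2*j) + (6 - 2) = (j² + 2*j) + 4 = 4 + j² + 2*j)
l(a, J) = -3 + J + a (l(a, J) = 2 + ((a + J) - 5) = 2 + ((J + a) - 5) = 2 + (-5 + J + a) = -3 + J + a)
10 + W(0)*l(3, 3) = 10 + (4 + 0² + 2*0)*(-3 + 3 + 3) = 10 + (4 + 0 + 0)*3 = 10 + 4*3 = 10 + 12 = 22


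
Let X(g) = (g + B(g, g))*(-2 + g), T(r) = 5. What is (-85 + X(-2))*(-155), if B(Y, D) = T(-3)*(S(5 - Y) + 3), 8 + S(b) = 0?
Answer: -3565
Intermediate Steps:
S(b) = -8 (S(b) = -8 + 0 = -8)
B(Y, D) = -25 (B(Y, D) = 5*(-8 + 3) = 5*(-5) = -25)
X(g) = (-25 + g)*(-2 + g) (X(g) = (g - 25)*(-2 + g) = (-25 + g)*(-2 + g))
(-85 + X(-2))*(-155) = (-85 + (50 + (-2)² - 27*(-2)))*(-155) = (-85 + (50 + 4 + 54))*(-155) = (-85 + 108)*(-155) = 23*(-155) = -3565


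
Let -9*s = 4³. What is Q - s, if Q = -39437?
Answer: -354869/9 ≈ -39430.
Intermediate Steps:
s = -64/9 (s = -⅑*4³ = -⅑*64 = -64/9 ≈ -7.1111)
Q - s = -39437 - 1*(-64/9) = -39437 + 64/9 = -354869/9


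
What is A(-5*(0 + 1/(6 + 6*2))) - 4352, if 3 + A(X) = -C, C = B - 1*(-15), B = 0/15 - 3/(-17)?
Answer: -74293/17 ≈ -4370.2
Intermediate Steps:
B = 3/17 (B = 0*(1/15) - 3*(-1/17) = 0 + 3/17 = 3/17 ≈ 0.17647)
C = 258/17 (C = 3/17 - 1*(-15) = 3/17 + 15 = 258/17 ≈ 15.176)
A(X) = -309/17 (A(X) = -3 - 1*258/17 = -3 - 258/17 = -309/17)
A(-5*(0 + 1/(6 + 6*2))) - 4352 = -309/17 - 4352 = -74293/17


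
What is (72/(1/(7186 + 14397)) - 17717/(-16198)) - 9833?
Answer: 3573149433/2314 ≈ 1.5441e+6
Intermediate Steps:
(72/(1/(7186 + 14397)) - 17717/(-16198)) - 9833 = (72/(1/21583) - 17717*(-1/16198)) - 9833 = (72/(1/21583) + 2531/2314) - 9833 = (72*21583 + 2531/2314) - 9833 = (1553976 + 2531/2314) - 9833 = 3595902995/2314 - 9833 = 3573149433/2314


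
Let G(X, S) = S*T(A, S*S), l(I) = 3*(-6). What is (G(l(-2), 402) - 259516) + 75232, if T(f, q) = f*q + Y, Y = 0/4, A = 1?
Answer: 64780524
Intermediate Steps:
l(I) = -18
Y = 0 (Y = 0*(¼) = 0)
T(f, q) = f*q (T(f, q) = f*q + 0 = f*q)
G(X, S) = S³ (G(X, S) = S*(1*(S*S)) = S*(1*S²) = S*S² = S³)
(G(l(-2), 402) - 259516) + 75232 = (402³ - 259516) + 75232 = (64964808 - 259516) + 75232 = 64705292 + 75232 = 64780524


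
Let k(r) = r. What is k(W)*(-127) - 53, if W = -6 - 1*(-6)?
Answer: -53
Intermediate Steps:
W = 0 (W = -6 + 6 = 0)
k(W)*(-127) - 53 = 0*(-127) - 53 = 0 - 53 = -53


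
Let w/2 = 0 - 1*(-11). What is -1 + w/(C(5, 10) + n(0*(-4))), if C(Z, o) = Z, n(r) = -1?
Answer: 9/2 ≈ 4.5000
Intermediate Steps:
w = 22 (w = 2*(0 - 1*(-11)) = 2*(0 + 11) = 2*11 = 22)
-1 + w/(C(5, 10) + n(0*(-4))) = -1 + 22/(5 - 1) = -1 + 22/4 = -1 + (¼)*22 = -1 + 11/2 = 9/2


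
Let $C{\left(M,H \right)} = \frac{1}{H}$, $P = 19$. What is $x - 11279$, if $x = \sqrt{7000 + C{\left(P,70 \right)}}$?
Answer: $-11279 + \frac{\sqrt{34300070}}{70} \approx -11195.0$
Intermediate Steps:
$x = \frac{\sqrt{34300070}}{70}$ ($x = \sqrt{7000 + \frac{1}{70}} = \sqrt{\frac{490001}{70}} = \frac{\sqrt{34300070}}{70} \approx 83.666$)
$x - 11279 = \frac{\sqrt{34300070}}{70} - 11279 = -11279 + \frac{\sqrt{34300070}}{70}$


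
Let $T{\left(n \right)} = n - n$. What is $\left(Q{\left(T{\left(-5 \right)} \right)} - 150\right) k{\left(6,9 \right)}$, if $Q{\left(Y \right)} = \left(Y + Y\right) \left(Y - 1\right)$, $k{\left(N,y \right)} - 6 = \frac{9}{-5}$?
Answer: $-630$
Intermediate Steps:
$T{\left(n \right)} = 0$
$k{\left(N,y \right)} = \frac{21}{5}$ ($k{\left(N,y \right)} = 6 + \frac{9}{-5} = 6 + 9 \left(- \frac{1}{5}\right) = 6 - \frac{9}{5} = \frac{21}{5}$)
$Q{\left(Y \right)} = 2 Y \left(-1 + Y\right)$
$\left(Q{\left(T{\left(-5 \right)} \right)} - 150\right) k{\left(6,9 \right)} = \left(2 \cdot 0 \left(-1 + 0\right) - 150\right) \frac{21}{5} = \left(2 \cdot 0 \left(-1\right) - 150\right) \frac{21}{5} = \left(0 - 150\right) \frac{21}{5} = \left(-150\right) \frac{21}{5} = -630$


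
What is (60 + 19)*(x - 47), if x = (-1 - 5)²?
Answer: -869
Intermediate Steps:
x = 36 (x = (-6)² = 36)
(60 + 19)*(x - 47) = (60 + 19)*(36 - 47) = 79*(-11) = -869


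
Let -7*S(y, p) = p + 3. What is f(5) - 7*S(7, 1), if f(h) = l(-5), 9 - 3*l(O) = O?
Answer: 26/3 ≈ 8.6667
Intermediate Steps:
l(O) = 3 - O/3
S(y, p) = -3/7 - p/7 (S(y, p) = -(p + 3)/7 = -(3 + p)/7 = -3/7 - p/7)
f(h) = 14/3 (f(h) = 3 - 1/3*(-5) = 3 + 5/3 = 14/3)
f(5) - 7*S(7, 1) = 14/3 - 7*(-3/7 - 1/7*1) = 14/3 - 7*(-3/7 - 1/7) = 14/3 - 7*(-4/7) = 14/3 + 4 = 26/3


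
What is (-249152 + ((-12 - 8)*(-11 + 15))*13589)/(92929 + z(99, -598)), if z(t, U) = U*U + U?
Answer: -1336272/449935 ≈ -2.9699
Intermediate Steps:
z(t, U) = U + U² (z(t, U) = U² + U = U + U²)
(-249152 + ((-12 - 8)*(-11 + 15))*13589)/(92929 + z(99, -598)) = (-249152 + ((-12 - 8)*(-11 + 15))*13589)/(92929 - 598*(1 - 598)) = (-249152 - 20*4*13589)/(92929 - 598*(-597)) = (-249152 - 80*13589)/(92929 + 357006) = (-249152 - 1087120)/449935 = -1336272*1/449935 = -1336272/449935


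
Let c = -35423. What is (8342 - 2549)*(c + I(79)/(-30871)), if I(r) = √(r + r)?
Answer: -205205439 - 5793*√158/30871 ≈ -2.0521e+8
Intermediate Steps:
I(r) = √2*√r (I(r) = √(2*r) = √2*√r)
(8342 - 2549)*(c + I(79)/(-30871)) = (8342 - 2549)*(-35423 + (√2*√79)/(-30871)) = 5793*(-35423 + √158*(-1/30871)) = 5793*(-35423 - √158/30871) = -205205439 - 5793*√158/30871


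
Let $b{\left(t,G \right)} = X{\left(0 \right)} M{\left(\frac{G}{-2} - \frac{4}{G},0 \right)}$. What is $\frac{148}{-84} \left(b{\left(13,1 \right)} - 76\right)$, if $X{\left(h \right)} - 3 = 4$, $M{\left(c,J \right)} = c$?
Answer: $\frac{7955}{42} \approx 189.4$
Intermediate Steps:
$X{\left(h \right)} = 7$ ($X{\left(h \right)} = 3 + 4 = 7$)
$b{\left(t,G \right)} = - \frac{28}{G} - \frac{7 G}{2}$ ($b{\left(t,G \right)} = 7 \left(\frac{G}{-2} - \frac{4}{G}\right) = 7 \left(G \left(- \frac{1}{2}\right) - \frac{4}{G}\right) = 7 \left(- \frac{G}{2} - \frac{4}{G}\right) = 7 \left(- \frac{4}{G} - \frac{G}{2}\right) = - \frac{28}{G} - \frac{7 G}{2}$)
$\frac{148}{-84} \left(b{\left(13,1 \right)} - 76\right) = \frac{148}{-84} \left(\left(- \frac{28}{1} - \frac{7}{2}\right) - 76\right) = 148 \left(- \frac{1}{84}\right) \left(\left(\left(-28\right) 1 - \frac{7}{2}\right) - 76\right) = - \frac{37 \left(\left(-28 - \frac{7}{2}\right) - 76\right)}{21} = - \frac{37 \left(- \frac{63}{2} - 76\right)}{21} = \left(- \frac{37}{21}\right) \left(- \frac{215}{2}\right) = \frac{7955}{42}$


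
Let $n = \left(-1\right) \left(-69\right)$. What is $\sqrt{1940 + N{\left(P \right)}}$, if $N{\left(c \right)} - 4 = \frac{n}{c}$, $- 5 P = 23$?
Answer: $\sqrt{1929} \approx 43.92$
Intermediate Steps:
$P = - \frac{23}{5}$ ($P = \left(- \frac{1}{5}\right) 23 = - \frac{23}{5} \approx -4.6$)
$n = 69$
$N{\left(c \right)} = 4 + \frac{69}{c}$
$\sqrt{1940 + N{\left(P \right)}} = \sqrt{1940 + \left(4 + \frac{69}{- \frac{23}{5}}\right)} = \sqrt{1940 + \left(4 + 69 \left(- \frac{5}{23}\right)\right)} = \sqrt{1940 + \left(4 - 15\right)} = \sqrt{1940 - 11} = \sqrt{1929}$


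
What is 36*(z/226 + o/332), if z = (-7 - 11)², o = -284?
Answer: 195228/9379 ≈ 20.815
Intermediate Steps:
z = 324 (z = (-18)² = 324)
36*(z/226 + o/332) = 36*(324/226 - 284/332) = 36*(324*(1/226) - 284*1/332) = 36*(162/113 - 71/83) = 36*(5423/9379) = 195228/9379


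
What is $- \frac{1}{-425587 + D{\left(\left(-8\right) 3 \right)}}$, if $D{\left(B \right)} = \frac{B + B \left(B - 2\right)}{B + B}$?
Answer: $\frac{2}{851199} \approx 2.3496 \cdot 10^{-6}$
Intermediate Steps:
$D{\left(B \right)} = \frac{B + B \left(-2 + B\right)}{2 B}$
$- \frac{1}{-425587 + D{\left(\left(-8\right) 3 \right)}} = - \frac{1}{-425587 + \left(- \frac{1}{2} + \frac{\left(-8\right) 3}{2}\right)} = - \frac{1}{-425587 + \left(- \frac{1}{2} + \frac{1}{2} \left(-24\right)\right)} = - \frac{1}{-425587 - \frac{25}{2}} = - \frac{1}{- \frac{851199}{2}} = \left(-1\right) \left(- \frac{2}{851199}\right) = \frac{2}{851199}$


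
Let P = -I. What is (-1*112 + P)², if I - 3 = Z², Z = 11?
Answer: 55696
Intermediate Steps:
I = 124 (I = 3 + 11² = 3 + 121 = 124)
P = -124 (P = -1*124 = -124)
(-1*112 + P)² = (-1*112 - 124)² = (-112 - 124)² = (-236)² = 55696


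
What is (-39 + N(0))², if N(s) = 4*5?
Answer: 361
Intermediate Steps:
N(s) = 20
(-39 + N(0))² = (-39 + 20)² = (-19)² = 361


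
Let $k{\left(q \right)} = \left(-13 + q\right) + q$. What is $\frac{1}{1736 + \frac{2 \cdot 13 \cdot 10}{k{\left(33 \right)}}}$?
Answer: $\frac{53}{92268} \approx 0.00057441$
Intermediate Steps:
$k{\left(q \right)} = -13 + 2 q$
$\frac{1}{1736 + \frac{2 \cdot 13 \cdot 10}{k{\left(33 \right)}}} = \frac{1}{1736 + \frac{2 \cdot 13 \cdot 10}{-13 + 2 \cdot 33}} = \frac{1}{1736 + \frac{26 \cdot 10}{-13 + 66}} = \frac{1}{1736 + \frac{260}{53}} = \frac{1}{\frac{92268}{53}} = \frac{53}{92268}$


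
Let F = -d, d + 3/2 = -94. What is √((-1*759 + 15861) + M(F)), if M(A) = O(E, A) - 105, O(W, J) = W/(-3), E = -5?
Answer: 2*√33747/3 ≈ 122.47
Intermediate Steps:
d = -191/2 (d = -3/2 - 94 = -191/2 ≈ -95.500)
O(W, J) = -W/3 (O(W, J) = W*(-⅓) = -W/3)
F = 191/2 (F = -1*(-191/2) = 191/2 ≈ 95.500)
M(A) = -310/3 (M(A) = -⅓*(-5) - 105 = 5/3 - 105 = -310/3)
√((-1*759 + 15861) + M(F)) = √((-1*759 + 15861) - 310/3) = √((-759 + 15861) - 310/3) = √(15102 - 310/3) = √(44996/3) = 2*√33747/3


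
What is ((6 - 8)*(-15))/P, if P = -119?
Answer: -30/119 ≈ -0.25210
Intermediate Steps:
((6 - 8)*(-15))/P = ((6 - 8)*(-15))/(-119) = -2*(-15)*(-1/119) = 30*(-1/119) = -30/119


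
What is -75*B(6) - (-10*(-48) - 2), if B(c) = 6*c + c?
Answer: -3628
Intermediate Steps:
B(c) = 7*c
-75*B(6) - (-10*(-48) - 2) = -525*6 - (-10*(-48) - 2) = -75*42 - (480 - 2) = -3150 - 1*478 = -3150 - 478 = -3628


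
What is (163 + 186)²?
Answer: 121801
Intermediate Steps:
(163 + 186)² = 349² = 121801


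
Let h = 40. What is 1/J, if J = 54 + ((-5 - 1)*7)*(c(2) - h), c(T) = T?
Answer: 1/1650 ≈ 0.00060606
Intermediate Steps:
J = 1650 (J = 54 + ((-5 - 1)*7)*(2 - 1*40) = 54 + (-6*7)*(2 - 40) = 54 - 42*(-38) = 54 + 1596 = 1650)
1/J = 1/1650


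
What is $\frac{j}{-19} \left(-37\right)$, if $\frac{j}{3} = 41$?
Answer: $\frac{4551}{19} \approx 239.53$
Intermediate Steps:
$j = 123$ ($j = 3 \cdot 41 = 123$)
$\frac{j}{-19} \left(-37\right) = \frac{123}{-19} \left(-37\right) = 123 \left(- \frac{1}{19}\right) \left(-37\right) = \left(- \frac{123}{19}\right) \left(-37\right) = \frac{4551}{19}$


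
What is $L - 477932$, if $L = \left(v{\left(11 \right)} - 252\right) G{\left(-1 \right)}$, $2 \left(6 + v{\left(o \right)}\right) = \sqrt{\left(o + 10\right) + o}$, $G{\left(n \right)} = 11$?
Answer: $-480770 + 22 \sqrt{2} \approx -4.8074 \cdot 10^{5}$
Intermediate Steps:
$v{\left(o \right)} = -6 + \frac{\sqrt{10 + 2 o}}{2}$ ($v{\left(o \right)} = -6 + \frac{\sqrt{\left(o + 10\right) + o}}{2} = -6 + \frac{\sqrt{\left(10 + o\right) + o}}{2} = -6 + \frac{\sqrt{10 + 2 o}}{2}$)
$L = -2838 + 22 \sqrt{2}$ ($L = \left(\left(-6 + \frac{\sqrt{10 + 2 \cdot 11}}{2}\right) - 252\right) 11 = \left(\left(-6 + \frac{\sqrt{10 + 22}}{2}\right) - 252\right) 11 = \left(\left(-6 + \frac{\sqrt{32}}{2}\right) - 252\right) 11 = \left(\left(-6 + \frac{4 \sqrt{2}}{2}\right) - 252\right) 11 = \left(\left(-6 + 2 \sqrt{2}\right) - 252\right) 11 = \left(-258 + 2 \sqrt{2}\right) 11 = -2838 + 22 \sqrt{2} \approx -2806.9$)
$L - 477932 = \left(-2838 + 22 \sqrt{2}\right) - 477932 = -480770 + 22 \sqrt{2}$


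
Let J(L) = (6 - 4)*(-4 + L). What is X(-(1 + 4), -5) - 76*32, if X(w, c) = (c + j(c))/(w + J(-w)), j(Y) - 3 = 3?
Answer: -7297/3 ≈ -2432.3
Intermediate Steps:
J(L) = -8 + 2*L (J(L) = 2*(-4 + L) = -8 + 2*L)
j(Y) = 6 (j(Y) = 3 + 3 = 6)
X(w, c) = (6 + c)/(-8 - w) (X(w, c) = (c + 6)/(w + (-8 + 2*(-w))) = (6 + c)/(w + (-8 - 2*w)) = (6 + c)/(-8 - w))
X(-(1 + 4), -5) - 76*32 = (6 - 5)/(-8 - (-1)*(1 + 4)) - 76*32 = 1/(-8 - (-1)*5) - 2432 = 1/(-8 - 1*(-5)) - 2432 = 1/(-8 + 5) - 2432 = 1/(-3) - 2432 = -⅓*1 - 2432 = -⅓ - 2432 = -7297/3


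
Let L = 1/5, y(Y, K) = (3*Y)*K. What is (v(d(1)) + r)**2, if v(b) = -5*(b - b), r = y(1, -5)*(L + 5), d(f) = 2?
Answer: 6084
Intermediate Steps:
y(Y, K) = 3*K*Y
L = 1/5 ≈ 0.20000
r = -78 (r = (3*(-5)*1)*(1/5 + 5) = -15*26/5 = -78)
v(b) = 0 (v(b) = -5*0 = 0)
(v(d(1)) + r)**2 = (0 - 78)**2 = (-78)**2 = 6084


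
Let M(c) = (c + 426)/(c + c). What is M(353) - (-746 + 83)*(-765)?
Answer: -358078891/706 ≈ -5.0719e+5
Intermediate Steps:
M(c) = (426 + c)/(2*c) (M(c) = (426 + c)/((2*c)) = (426 + c)*(1/(2*c)) = (426 + c)/(2*c))
M(353) - (-746 + 83)*(-765) = (½)*(426 + 353)/353 - (-746 + 83)*(-765) = (½)*(1/353)*779 - (-663)*(-765) = 779/706 - 1*507195 = 779/706 - 507195 = -358078891/706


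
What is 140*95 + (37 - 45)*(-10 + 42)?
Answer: 13044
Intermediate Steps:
140*95 + (37 - 45)*(-10 + 42) = 13300 - 8*32 = 13300 - 256 = 13044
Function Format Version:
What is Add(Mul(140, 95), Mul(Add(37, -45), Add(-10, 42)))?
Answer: 13044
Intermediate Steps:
Add(Mul(140, 95), Mul(Add(37, -45), Add(-10, 42))) = Add(13300, Mul(-8, 32)) = Add(13300, -256) = 13044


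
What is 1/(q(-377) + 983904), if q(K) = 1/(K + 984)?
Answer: 607/597229729 ≈ 1.0164e-6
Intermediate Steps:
q(K) = 1/(984 + K)
1/(q(-377) + 983904) = 1/(1/(984 - 377) + 983904) = 1/(1/607 + 983904) = 1/(597229729/607) = 607/597229729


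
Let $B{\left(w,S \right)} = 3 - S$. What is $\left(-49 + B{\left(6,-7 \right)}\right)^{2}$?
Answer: $1521$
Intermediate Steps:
$\left(-49 + B{\left(6,-7 \right)}\right)^{2} = \left(-49 + \left(3 - -7\right)\right)^{2} = \left(-49 + \left(3 + 7\right)\right)^{2} = \left(-49 + 10\right)^{2} = \left(-39\right)^{2} = 1521$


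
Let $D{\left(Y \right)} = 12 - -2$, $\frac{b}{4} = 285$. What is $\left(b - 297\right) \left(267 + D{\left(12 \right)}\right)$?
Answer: $236883$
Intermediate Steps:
$b = 1140$ ($b = 4 \cdot 285 = 1140$)
$D{\left(Y \right)} = 14$ ($D{\left(Y \right)} = 12 + 2 = 14$)
$\left(b - 297\right) \left(267 + D{\left(12 \right)}\right) = \left(1140 - 297\right) \left(267 + 14\right) = 843 \cdot 281 = 236883$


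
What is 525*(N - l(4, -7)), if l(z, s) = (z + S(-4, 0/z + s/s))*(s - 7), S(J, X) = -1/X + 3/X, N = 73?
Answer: 82425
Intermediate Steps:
S(J, X) = 2/X
l(z, s) = (-7 + s)*(2 + z) (l(z, s) = (z + 2/(0/z + s/s))*(s - 7) = (z + 2/(0 + 1))*(-7 + s) = (z + 2/1)*(-7 + s) = (z + 2*1)*(-7 + s) = (z + 2)*(-7 + s) = (2 + z)*(-7 + s) = (-7 + s)*(2 + z))
525*(N - l(4, -7)) = 525*(73 - (-14 - 7*4 + 2*(-7) - 7*4)) = 525*(73 - (-14 - 28 - 14 - 28)) = 525*(73 - 1*(-84)) = 525*(73 + 84) = 525*157 = 82425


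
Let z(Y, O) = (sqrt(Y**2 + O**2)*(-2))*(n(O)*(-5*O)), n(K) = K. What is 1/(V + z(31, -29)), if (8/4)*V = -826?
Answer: 413/127451865631 + 8410*sqrt(1802)/127451865631 ≈ 2.8043e-6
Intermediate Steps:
V = -413 (V = (1/2)*(-826) = -413)
z(Y, O) = 10*O**2*sqrt(O**2 + Y**2) (z(Y, O) = (sqrt(Y**2 + O**2)*(-2))*(O*(-5*O)) = (sqrt(O**2 + Y**2)*(-2))*(-5*O**2) = (-2*sqrt(O**2 + Y**2))*(-5*O**2) = 10*O**2*sqrt(O**2 + Y**2))
1/(V + z(31, -29)) = 1/(-413 + 10*(-29)**2*sqrt((-29)**2 + 31**2)) = 1/(-413 + 10*841*sqrt(841 + 961)) = 1/(-413 + 10*841*sqrt(1802)) = 1/(-413 + 8410*sqrt(1802))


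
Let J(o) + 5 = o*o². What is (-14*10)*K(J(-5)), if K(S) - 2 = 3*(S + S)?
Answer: 108920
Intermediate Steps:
J(o) = -5 + o³ (J(o) = -5 + o*o² = -5 + o³)
K(S) = 2 + 6*S (K(S) = 2 + 3*(S + S) = 2 + 3*(2*S) = 2 + 6*S)
(-14*10)*K(J(-5)) = (-14*10)*(2 + 6*(-5 + (-5)³)) = -140*(2 + 6*(-5 - 125)) = -140*(2 + 6*(-130)) = -140*(2 - 780) = -140*(-778) = 108920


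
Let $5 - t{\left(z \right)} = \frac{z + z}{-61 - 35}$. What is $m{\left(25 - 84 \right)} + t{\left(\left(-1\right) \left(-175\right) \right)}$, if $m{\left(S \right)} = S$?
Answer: $- \frac{2417}{48} \approx -50.354$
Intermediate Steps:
$t{\left(z \right)} = 5 + \frac{z}{48}$ ($t{\left(z \right)} = 5 - \frac{z + z}{-61 - 35} = 5 - \frac{2 z}{-96} = 5 - 2 z \left(- \frac{1}{96}\right) = 5 - - \frac{z}{48} = 5 + \frac{z}{48}$)
$m{\left(25 - 84 \right)} + t{\left(\left(-1\right) \left(-175\right) \right)} = \left(25 - 84\right) + \left(5 + \frac{\left(-1\right) \left(-175\right)}{48}\right) = \left(25 - 84\right) + \left(5 + \frac{1}{48} \cdot 175\right) = -59 + \left(5 + \frac{175}{48}\right) = -59 + \frac{415}{48} = - \frac{2417}{48}$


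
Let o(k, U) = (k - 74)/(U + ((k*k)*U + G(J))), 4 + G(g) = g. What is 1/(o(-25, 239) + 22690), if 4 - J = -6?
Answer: 149620/3394877701 ≈ 4.4072e-5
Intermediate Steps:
J = 10 (J = 4 - 1*(-6) = 4 + 6 = 10)
G(g) = -4 + g
o(k, U) = (-74 + k)/(6 + U + U*k²) (o(k, U) = (k - 74)/(U + ((k*k)*U + (-4 + 10))) = (-74 + k)/(U + (k²*U + 6)) = (-74 + k)/(U + (U*k² + 6)) = (-74 + k)/(U + (6 + U*k²)) = (-74 + k)/(6 + U + U*k²))
1/(o(-25, 239) + 22690) = 1/((-74 - 25)/(6 + 239 + 239*(-25)²) + 22690) = 1/(-99/(6 + 239 + 239*625) + 22690) = 1/(-99/(6 + 239 + 149375) + 22690) = 1/(-99/149620 + 22690) = 1/(3394877701/149620) = 149620/3394877701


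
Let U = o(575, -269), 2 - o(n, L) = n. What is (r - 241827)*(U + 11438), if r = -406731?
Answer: -7046582670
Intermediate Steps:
o(n, L) = 2 - n
U = -573 (U = 2 - 1*575 = 2 - 575 = -573)
(r - 241827)*(U + 11438) = (-406731 - 241827)*(-573 + 11438) = -648558*10865 = -7046582670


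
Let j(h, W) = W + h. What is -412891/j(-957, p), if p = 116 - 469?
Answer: 412891/1310 ≈ 315.18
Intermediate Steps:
p = -353
-412891/j(-957, p) = -412891/(-353 - 957) = -412891/(-1310) = -412891*(-1/1310) = 412891/1310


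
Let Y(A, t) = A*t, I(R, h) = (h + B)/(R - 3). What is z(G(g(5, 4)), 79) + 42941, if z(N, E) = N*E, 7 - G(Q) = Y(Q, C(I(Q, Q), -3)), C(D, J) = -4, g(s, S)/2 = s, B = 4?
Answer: 46654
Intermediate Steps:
g(s, S) = 2*s
I(R, h) = (4 + h)/(-3 + R) (I(R, h) = (h + 4)/(R - 3) = (4 + h)/(-3 + R))
G(Q) = 7 + 4*Q (G(Q) = 7 - Q*(-4) = 7 - (-4)*Q = 7 + 4*Q)
z(N, E) = E*N
z(G(g(5, 4)), 79) + 42941 = 79*(7 + 4*(2*5)) + 42941 = 79*(7 + 4*10) + 42941 = 79*(7 + 40) + 42941 = 79*47 + 42941 = 3713 + 42941 = 46654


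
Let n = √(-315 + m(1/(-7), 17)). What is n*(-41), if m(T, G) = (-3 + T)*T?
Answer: -41*I*√15413/7 ≈ -727.16*I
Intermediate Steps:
m(T, G) = T*(-3 + T)
n = I*√15413/7 (n = √(-315 + (-3 + 1/(-7))/(-7)) = √(-315 - (-3 - ⅐)/7) = √(-315 - ⅐*(-22/7)) = √(-315 + 22/49) = √(-15413/49) = I*√15413/7 ≈ 17.736*I)
n*(-41) = (I*√15413/7)*(-41) = -41*I*√15413/7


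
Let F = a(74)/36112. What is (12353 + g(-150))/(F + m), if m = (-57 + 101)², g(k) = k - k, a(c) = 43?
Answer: 446091536/69912875 ≈ 6.3807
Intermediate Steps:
g(k) = 0
F = 43/36112 ≈ 0.0011907
m = 1936 (m = 44² = 1936)
(12353 + g(-150))/(F + m) = (12353 + 0)/(43/36112 + 1936) = 12353/(69912875/36112) = 12353*(36112/69912875) = 446091536/69912875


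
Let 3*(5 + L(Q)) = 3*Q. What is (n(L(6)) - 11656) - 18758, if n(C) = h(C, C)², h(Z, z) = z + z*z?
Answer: -30410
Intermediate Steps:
L(Q) = -5 + Q (L(Q) = -5 + (3*Q)/3 = -5 + Q)
h(Z, z) = z + z²
n(C) = C²*(1 + C)² (n(C) = (C*(1 + C))² = C²*(1 + C)²)
(n(L(6)) - 11656) - 18758 = ((-5 + 6)²*(1 + (-5 + 6))² - 11656) - 18758 = (1²*(1 + 1)² - 11656) - 18758 = (1*2² - 11656) - 18758 = (1*4 - 11656) - 18758 = (4 - 11656) - 18758 = -11652 - 18758 = -30410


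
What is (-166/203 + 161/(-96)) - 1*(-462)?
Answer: 8954837/19488 ≈ 459.51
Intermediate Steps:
(-166/203 + 161/(-96)) - 1*(-462) = (-166*1/203 + 161*(-1/96)) + 462 = (-166/203 - 161/96) + 462 = -48619/19488 + 462 = 8954837/19488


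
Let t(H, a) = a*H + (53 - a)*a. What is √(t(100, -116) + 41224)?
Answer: 2*√2505 ≈ 100.10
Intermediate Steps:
t(H, a) = H*a + a*(53 - a)
√(t(100, -116) + 41224) = √(-116*(53 + 100 - 1*(-116)) + 41224) = √(-116*(53 + 100 + 116) + 41224) = √(-116*269 + 41224) = √(-31204 + 41224) = √10020 = 2*√2505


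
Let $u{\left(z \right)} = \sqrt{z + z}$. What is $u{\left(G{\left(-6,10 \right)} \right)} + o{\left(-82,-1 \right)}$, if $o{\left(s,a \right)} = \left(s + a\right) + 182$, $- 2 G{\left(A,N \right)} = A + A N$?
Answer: $99 + \sqrt{66} \approx 107.12$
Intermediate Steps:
$G{\left(A,N \right)} = - \frac{A}{2} - \frac{A N}{2}$ ($G{\left(A,N \right)} = - \frac{A + A N}{2} = - \frac{A}{2} - \frac{A N}{2}$)
$u{\left(z \right)} = \sqrt{2} \sqrt{z}$ ($u{\left(z \right)} = \sqrt{2 z} = \sqrt{2} \sqrt{z}$)
$o{\left(s,a \right)} = 182 + a + s$ ($o{\left(s,a \right)} = \left(a + s\right) + 182 = 182 + a + s$)
$u{\left(G{\left(-6,10 \right)} \right)} + o{\left(-82,-1 \right)} = \sqrt{2} \sqrt{\left(- \frac{1}{2}\right) \left(-6\right) \left(1 + 10\right)} - -99 = \sqrt{2} \sqrt{\left(- \frac{1}{2}\right) \left(-6\right) 11} + 99 = \sqrt{2} \sqrt{33} + 99 = \sqrt{66} + 99 = 99 + \sqrt{66}$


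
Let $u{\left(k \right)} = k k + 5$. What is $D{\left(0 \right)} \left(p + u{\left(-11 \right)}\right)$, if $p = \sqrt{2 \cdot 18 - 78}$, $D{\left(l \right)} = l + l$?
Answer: $0$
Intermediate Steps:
$D{\left(l \right)} = 2 l$
$u{\left(k \right)} = 5 + k^{2}$ ($u{\left(k \right)} = k^{2} + 5 = 5 + k^{2}$)
$p = i \sqrt{42}$ ($p = \sqrt{36 - 78} = \sqrt{-42} = i \sqrt{42} \approx 6.4807 i$)
$D{\left(0 \right)} \left(p + u{\left(-11 \right)}\right) = 2 \cdot 0 \left(i \sqrt{42} + \left(5 + \left(-11\right)^{2}\right)\right) = 0 \left(i \sqrt{42} + \left(5 + 121\right)\right) = 0 \left(i \sqrt{42} + 126\right) = 0 \left(126 + i \sqrt{42}\right) = 0$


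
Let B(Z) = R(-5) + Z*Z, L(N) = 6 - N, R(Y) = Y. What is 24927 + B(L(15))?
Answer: 25003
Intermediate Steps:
B(Z) = -5 + Z² (B(Z) = -5 + Z*Z = -5 + Z²)
24927 + B(L(15)) = 24927 + (-5 + (6 - 1*15)²) = 24927 + (-5 + (6 - 15)²) = 24927 + (-5 + (-9)²) = 24927 + (-5 + 81) = 24927 + 76 = 25003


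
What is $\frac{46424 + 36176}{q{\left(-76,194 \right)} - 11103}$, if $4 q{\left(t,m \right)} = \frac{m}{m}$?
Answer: $- \frac{330400}{44411} \approx -7.4396$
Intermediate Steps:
$q{\left(t,m \right)} = \frac{1}{4}$ ($q{\left(t,m \right)} = \frac{m \frac{1}{m}}{4} = \frac{1}{4} \cdot 1 = \frac{1}{4}$)
$\frac{46424 + 36176}{q{\left(-76,194 \right)} - 11103} = \frac{46424 + 36176}{\frac{1}{4} - 11103} = \frac{82600}{- \frac{44411}{4}} = 82600 \left(- \frac{4}{44411}\right) = - \frac{330400}{44411}$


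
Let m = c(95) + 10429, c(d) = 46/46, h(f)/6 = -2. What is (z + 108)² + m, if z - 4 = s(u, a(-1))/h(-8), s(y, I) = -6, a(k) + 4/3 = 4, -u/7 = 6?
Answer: 92345/4 ≈ 23086.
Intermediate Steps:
u = -42 (u = -7*6 = -42)
a(k) = 8/3 (a(k) = -4/3 + 4 = 8/3)
h(f) = -12 (h(f) = 6*(-2) = -12)
z = 9/2 (z = 4 - 6/(-12) = 4 - 6*(-1/12) = 4 + ½ = 9/2 ≈ 4.5000)
c(d) = 1 (c(d) = 46*(1/46) = 1)
m = 10430 (m = 1 + 10429 = 10430)
(z + 108)² + m = (9/2 + 108)² + 10430 = (225/2)² + 10430 = 50625/4 + 10430 = 92345/4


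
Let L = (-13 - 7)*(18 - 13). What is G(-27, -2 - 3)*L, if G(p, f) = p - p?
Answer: 0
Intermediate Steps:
G(p, f) = 0
L = -100 (L = -20*5 = -100)
G(-27, -2 - 3)*L = 0*(-100) = 0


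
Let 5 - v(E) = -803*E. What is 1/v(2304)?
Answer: 1/1850117 ≈ 5.4051e-7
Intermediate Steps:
v(E) = 5 + 803*E (v(E) = 5 - (-803)*E = 5 + 803*E)
1/v(2304) = 1/(5 + 803*2304) = 1/(5 + 1850112) = 1/1850117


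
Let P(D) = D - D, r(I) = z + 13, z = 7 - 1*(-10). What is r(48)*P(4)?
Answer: 0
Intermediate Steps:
z = 17 (z = 7 + 10 = 17)
r(I) = 30 (r(I) = 17 + 13 = 30)
P(D) = 0
r(48)*P(4) = 30*0 = 0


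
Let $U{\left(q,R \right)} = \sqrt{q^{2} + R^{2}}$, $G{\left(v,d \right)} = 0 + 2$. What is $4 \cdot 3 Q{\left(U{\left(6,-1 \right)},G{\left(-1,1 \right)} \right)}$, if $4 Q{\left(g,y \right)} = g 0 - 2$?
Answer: $-6$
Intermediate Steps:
$G{\left(v,d \right)} = 2$
$U{\left(q,R \right)} = \sqrt{R^{2} + q^{2}}$
$Q{\left(g,y \right)} = - \frac{1}{2}$ ($Q{\left(g,y \right)} = \frac{g 0 - 2}{4} = \frac{0 - 2}{4} = \frac{1}{4} \left(-2\right) = - \frac{1}{2}$)
$4 \cdot 3 Q{\left(U{\left(6,-1 \right)},G{\left(-1,1 \right)} \right)} = 4 \cdot 3 \left(- \frac{1}{2}\right) = 12 \left(- \frac{1}{2}\right) = -6$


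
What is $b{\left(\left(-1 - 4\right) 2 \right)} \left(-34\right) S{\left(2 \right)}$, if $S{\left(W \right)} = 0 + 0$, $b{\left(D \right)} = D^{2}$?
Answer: $0$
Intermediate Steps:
$S{\left(W \right)} = 0$
$b{\left(\left(-1 - 4\right) 2 \right)} \left(-34\right) S{\left(2 \right)} = \left(\left(-1 - 4\right) 2\right)^{2} \left(-34\right) 0 = \left(\left(-5\right) 2\right)^{2} \left(-34\right) 0 = \left(-10\right)^{2} \left(-34\right) 0 = 100 \left(-34\right) 0 = \left(-3400\right) 0 = 0$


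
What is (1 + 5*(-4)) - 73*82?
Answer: -6005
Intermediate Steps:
(1 + 5*(-4)) - 73*82 = (1 - 20) - 5986 = -19 - 5986 = -6005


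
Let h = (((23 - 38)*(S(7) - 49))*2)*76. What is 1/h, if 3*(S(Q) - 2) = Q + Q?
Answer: 1/96520 ≈ 1.0361e-5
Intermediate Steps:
S(Q) = 2 + 2*Q/3 (S(Q) = 2 + (Q + Q)/3 = 2 + (2*Q)/3 = 2 + 2*Q/3)
h = 96520 (h = (((23 - 38)*((2 + (2/3)*7) - 49))*2)*76 = (-15*((2 + 14/3) - 49)*2)*76 = (-15*(20/3 - 49)*2)*76 = (-15*(-127/3)*2)*76 = (635*2)*76 = 1270*76 = 96520)
1/h = 1/96520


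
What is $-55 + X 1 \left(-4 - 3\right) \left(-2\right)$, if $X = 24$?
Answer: $281$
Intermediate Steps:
$-55 + X 1 \left(-4 - 3\right) \left(-2\right) = -55 + 24 \cdot 1 \left(-4 - 3\right) \left(-2\right) = -55 + 24 \cdot 1 \left(-7\right) \left(-2\right) = -55 + 24 \left(\left(-7\right) \left(-2\right)\right) = -55 + 24 \cdot 14 = -55 + 336 = 281$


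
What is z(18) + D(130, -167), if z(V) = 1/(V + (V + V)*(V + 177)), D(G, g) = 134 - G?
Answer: 28153/7038 ≈ 4.0001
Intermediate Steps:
z(V) = 1/(V + 2*V*(177 + V)) (z(V) = 1/(V + (2*V)*(177 + V)) = 1/(V + 2*V*(177 + V)))
z(18) + D(130, -167) = 1/(18*(355 + 2*18)) + (134 - 1*130) = 1/(18*(355 + 36)) + (134 - 130) = (1/18)/391 + 4 = (1/18)*(1/391) + 4 = 1/7038 + 4 = 28153/7038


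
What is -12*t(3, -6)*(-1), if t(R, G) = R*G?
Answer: -216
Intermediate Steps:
t(R, G) = G*R
-12*t(3, -6)*(-1) = -(-72)*3*(-1) = -12*(-18)*(-1) = 216*(-1) = -216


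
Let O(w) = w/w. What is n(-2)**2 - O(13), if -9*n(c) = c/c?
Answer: -80/81 ≈ -0.98765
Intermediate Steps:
O(w) = 1
n(c) = -1/9 (n(c) = -c/(9*c) = -1/9*1 = -1/9)
n(-2)**2 - O(13) = (-1/9)**2 - 1*1 = 1/81 - 1 = -80/81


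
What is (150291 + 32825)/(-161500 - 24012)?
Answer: -45779/46378 ≈ -0.98708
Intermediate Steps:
(150291 + 32825)/(-161500 - 24012) = 183116/(-185512) = 183116*(-1/185512) = -45779/46378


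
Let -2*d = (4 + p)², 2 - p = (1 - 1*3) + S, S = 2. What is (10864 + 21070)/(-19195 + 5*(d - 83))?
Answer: -15967/9850 ≈ -1.6210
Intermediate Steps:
p = 2 (p = 2 - ((1 - 1*3) + 2) = 2 - ((1 - 3) + 2) = 2 - (-2 + 2) = 2 - 1*0 = 2 + 0 = 2)
d = -18 (d = -(4 + 2)²/2 = -½*6² = -½*36 = -18)
(10864 + 21070)/(-19195 + 5*(d - 83)) = (10864 + 21070)/(-19195 + 5*(-18 - 83)) = 31934/(-19195 + 5*(-101)) = 31934/(-19195 - 505) = 31934/(-19700) = 31934*(-1/19700) = -15967/9850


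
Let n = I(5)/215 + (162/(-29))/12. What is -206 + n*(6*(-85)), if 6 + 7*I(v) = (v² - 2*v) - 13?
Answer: 286043/8729 ≈ 32.769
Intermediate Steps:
I(v) = -19/7 - 2*v/7 + v²/7 (I(v) = -6/7 + ((v² - 2*v) - 13)/7 = -6/7 + (-13 + v² - 2*v)/7 = -6/7 + (-13/7 - 2*v/7 + v²/7) = -19/7 - 2*v/7 + v²/7)
n = -40867/87290 (n = (-19/7 - 2/7*5 + (⅐)*5²)/215 + (162/(-29))/12 = (-19/7 - 10/7 + (⅐)*25)*(1/215) + (162*(-1/29))*(1/12) = (-19/7 - 10/7 + 25/7)*(1/215) - 162/29*1/12 = -4/7*1/215 - 27/58 = -4/1505 - 27/58 = -40867/87290 ≈ -0.46817)
-206 + n*(6*(-85)) = -206 - 122601*(-85)/43645 = -206 - 40867/87290*(-510) = -206 + 2084217/8729 = 286043/8729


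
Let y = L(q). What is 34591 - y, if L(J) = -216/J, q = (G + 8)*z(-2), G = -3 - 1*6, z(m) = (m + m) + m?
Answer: 34627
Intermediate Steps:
z(m) = 3*m (z(m) = 2*m + m = 3*m)
G = -9 (G = -3 - 6 = -9)
q = 6 (q = (-9 + 8)*(3*(-2)) = -1*(-6) = 6)
y = -36 (y = -216/6 = -216*⅙ = -36)
34591 - y = 34591 - 1*(-36) = 34591 + 36 = 34627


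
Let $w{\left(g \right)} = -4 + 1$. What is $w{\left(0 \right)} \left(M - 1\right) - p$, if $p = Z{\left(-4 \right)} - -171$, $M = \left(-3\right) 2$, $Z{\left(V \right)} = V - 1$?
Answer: $-145$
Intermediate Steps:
$Z{\left(V \right)} = -1 + V$
$M = -6$
$w{\left(g \right)} = -3$
$p = 166$ ($p = \left(-1 - 4\right) - -171 = -5 + 171 = 166$)
$w{\left(0 \right)} \left(M - 1\right) - p = - 3 \left(-6 - 1\right) - 166 = \left(-3\right) \left(-7\right) - 166 = 21 - 166 = -145$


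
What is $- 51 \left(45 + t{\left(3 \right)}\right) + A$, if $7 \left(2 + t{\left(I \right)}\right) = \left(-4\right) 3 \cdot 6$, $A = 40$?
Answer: $- \frac{11399}{7} \approx -1628.4$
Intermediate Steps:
$t{\left(I \right)} = - \frac{86}{7}$ ($t{\left(I \right)} = -2 + \frac{\left(-4\right) 3 \cdot 6}{7} = -2 + \frac{\left(-12\right) 6}{7} = -2 + \frac{1}{7} \left(-72\right) = -2 - \frac{72}{7} = - \frac{86}{7}$)
$- 51 \left(45 + t{\left(3 \right)}\right) + A = - 51 \left(45 - \frac{86}{7}\right) + 40 = \left(-51\right) \frac{229}{7} + 40 = - \frac{11679}{7} + 40 = - \frac{11399}{7}$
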